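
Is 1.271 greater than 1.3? No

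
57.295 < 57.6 True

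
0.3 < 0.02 False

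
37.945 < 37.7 False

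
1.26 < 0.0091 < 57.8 False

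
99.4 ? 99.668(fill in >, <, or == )<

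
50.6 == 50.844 False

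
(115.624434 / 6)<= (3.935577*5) True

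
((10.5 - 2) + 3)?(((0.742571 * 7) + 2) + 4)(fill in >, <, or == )>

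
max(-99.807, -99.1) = -99.1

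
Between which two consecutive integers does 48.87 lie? 48 and 49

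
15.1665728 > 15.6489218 False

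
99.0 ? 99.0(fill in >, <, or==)==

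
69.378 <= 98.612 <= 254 True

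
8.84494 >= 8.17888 True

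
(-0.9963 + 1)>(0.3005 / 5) False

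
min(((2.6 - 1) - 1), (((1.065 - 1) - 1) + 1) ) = 0.065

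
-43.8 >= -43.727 False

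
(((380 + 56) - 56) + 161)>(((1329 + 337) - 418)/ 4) True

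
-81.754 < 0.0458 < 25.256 True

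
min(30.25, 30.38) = 30.25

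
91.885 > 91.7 True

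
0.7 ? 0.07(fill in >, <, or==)>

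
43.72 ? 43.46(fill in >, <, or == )>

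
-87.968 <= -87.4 True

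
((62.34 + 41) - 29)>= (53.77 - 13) True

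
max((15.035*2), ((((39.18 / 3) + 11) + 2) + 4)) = 30.07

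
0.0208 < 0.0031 False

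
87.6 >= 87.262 True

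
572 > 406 True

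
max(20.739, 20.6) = 20.739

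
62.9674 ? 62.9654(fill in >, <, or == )>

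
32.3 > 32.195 True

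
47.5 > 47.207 True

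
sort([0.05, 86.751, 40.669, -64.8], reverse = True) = [86.751, 40.669, 0.05, -64.8]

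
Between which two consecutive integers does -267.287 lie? -268 and -267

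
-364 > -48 False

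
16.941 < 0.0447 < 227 False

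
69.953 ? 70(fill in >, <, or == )<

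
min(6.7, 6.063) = 6.063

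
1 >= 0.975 True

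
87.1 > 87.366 False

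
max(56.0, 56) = 56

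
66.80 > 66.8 False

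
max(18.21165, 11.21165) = 18.21165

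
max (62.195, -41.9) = 62.195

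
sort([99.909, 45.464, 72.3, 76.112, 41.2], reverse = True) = [99.909, 76.112, 72.3, 45.464, 41.2]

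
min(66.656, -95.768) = -95.768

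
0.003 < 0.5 True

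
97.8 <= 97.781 False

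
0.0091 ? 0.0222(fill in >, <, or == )<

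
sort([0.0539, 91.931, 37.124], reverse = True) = [91.931, 37.124, 0.0539]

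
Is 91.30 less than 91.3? No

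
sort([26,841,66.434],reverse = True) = [841,66.434,26]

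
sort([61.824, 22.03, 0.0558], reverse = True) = [61.824, 22.03, 0.0558]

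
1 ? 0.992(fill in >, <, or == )>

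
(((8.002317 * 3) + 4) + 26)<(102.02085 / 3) False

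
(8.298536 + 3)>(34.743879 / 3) False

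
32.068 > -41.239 True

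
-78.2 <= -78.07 True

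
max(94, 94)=94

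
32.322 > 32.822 False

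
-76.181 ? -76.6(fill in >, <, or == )>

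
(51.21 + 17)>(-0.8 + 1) True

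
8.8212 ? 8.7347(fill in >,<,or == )>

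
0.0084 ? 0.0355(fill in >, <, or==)<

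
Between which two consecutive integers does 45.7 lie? 45 and 46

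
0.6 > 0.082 True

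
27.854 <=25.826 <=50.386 False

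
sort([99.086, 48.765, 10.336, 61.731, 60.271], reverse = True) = [99.086, 61.731, 60.271, 48.765, 10.336]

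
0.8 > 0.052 True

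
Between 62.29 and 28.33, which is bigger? 62.29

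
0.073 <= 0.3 True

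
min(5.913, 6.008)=5.913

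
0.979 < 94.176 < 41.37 False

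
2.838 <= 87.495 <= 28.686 False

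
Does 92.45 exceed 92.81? No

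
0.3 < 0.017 False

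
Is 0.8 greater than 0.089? Yes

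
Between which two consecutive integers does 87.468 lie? 87 and 88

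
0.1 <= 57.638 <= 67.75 True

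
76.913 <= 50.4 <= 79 False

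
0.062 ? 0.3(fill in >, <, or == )<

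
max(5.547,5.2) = 5.547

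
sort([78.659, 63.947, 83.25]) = [63.947, 78.659, 83.25]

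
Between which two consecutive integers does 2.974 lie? 2 and 3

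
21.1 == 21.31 False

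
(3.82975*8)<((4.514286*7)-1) False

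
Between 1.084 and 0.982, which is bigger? 1.084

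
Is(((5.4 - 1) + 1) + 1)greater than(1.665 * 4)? No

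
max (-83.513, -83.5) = -83.5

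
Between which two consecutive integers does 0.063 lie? 0 and 1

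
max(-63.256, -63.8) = -63.256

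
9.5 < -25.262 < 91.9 False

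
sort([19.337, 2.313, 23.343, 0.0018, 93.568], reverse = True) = [93.568, 23.343, 19.337, 2.313, 0.0018]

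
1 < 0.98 False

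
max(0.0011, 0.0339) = 0.0339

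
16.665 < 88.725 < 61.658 False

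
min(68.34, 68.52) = 68.34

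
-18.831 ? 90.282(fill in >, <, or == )<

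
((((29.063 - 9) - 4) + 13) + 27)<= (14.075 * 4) True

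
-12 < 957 True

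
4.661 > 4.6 True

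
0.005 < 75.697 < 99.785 True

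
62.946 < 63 True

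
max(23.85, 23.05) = 23.85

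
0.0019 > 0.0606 False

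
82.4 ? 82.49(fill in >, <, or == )<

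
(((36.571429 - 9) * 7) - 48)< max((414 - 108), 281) True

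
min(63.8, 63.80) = 63.8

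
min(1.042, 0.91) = 0.91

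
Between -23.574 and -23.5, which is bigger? -23.5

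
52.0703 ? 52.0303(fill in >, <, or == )>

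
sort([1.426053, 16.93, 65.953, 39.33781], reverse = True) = [65.953, 39.33781, 16.93, 1.426053]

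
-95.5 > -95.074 False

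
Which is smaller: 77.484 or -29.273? -29.273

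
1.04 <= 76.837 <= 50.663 False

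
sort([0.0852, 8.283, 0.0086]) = [0.0086, 0.0852, 8.283]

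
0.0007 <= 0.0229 True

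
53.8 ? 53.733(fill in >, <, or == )>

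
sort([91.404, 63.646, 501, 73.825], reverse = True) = [501, 91.404, 73.825, 63.646]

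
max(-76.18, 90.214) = 90.214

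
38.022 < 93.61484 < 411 True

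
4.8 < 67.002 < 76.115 True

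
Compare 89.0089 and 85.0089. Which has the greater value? 89.0089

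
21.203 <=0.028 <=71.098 False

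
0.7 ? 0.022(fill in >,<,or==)>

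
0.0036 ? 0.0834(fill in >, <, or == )<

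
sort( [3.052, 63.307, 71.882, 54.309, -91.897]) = [-91.897, 3.052, 54.309, 63.307, 71.882]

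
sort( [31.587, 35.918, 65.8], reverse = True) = [65.8, 35.918, 31.587]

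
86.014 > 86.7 False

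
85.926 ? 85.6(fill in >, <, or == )>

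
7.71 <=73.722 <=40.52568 False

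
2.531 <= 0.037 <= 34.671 False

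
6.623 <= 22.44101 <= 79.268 True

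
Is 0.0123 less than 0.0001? No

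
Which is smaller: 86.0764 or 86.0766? 86.0764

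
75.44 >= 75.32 True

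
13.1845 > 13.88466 False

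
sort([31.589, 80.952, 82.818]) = [31.589, 80.952, 82.818]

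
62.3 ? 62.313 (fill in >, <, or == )<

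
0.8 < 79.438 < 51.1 False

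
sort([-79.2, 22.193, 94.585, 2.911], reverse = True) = [94.585, 22.193, 2.911, -79.2]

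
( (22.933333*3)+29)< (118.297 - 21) False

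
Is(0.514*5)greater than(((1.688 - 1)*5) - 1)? Yes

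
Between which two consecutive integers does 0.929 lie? 0 and 1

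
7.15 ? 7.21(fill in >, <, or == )<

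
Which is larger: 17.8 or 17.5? 17.8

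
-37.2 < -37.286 False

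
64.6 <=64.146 False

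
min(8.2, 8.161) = 8.161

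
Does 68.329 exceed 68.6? No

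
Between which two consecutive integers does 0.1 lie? 0 and 1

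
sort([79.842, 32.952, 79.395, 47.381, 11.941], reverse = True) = [79.842, 79.395, 47.381, 32.952, 11.941]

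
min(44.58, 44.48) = 44.48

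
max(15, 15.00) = 15.00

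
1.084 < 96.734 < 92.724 False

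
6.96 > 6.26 True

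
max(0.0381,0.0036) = 0.0381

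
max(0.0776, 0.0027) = 0.0776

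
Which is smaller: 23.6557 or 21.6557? 21.6557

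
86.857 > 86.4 True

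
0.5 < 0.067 False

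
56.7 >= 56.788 False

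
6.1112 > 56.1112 False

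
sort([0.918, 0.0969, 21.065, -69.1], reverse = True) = [21.065, 0.918, 0.0969, -69.1]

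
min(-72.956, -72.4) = -72.956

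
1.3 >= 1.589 False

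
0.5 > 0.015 True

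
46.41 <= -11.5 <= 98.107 False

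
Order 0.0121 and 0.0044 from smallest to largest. 0.0044, 0.0121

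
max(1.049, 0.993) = 1.049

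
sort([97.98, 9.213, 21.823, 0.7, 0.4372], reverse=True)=[97.98, 21.823, 9.213, 0.7, 0.4372]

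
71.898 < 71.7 False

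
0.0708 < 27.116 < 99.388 True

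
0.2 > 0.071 True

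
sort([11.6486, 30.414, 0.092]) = [0.092, 11.6486, 30.414]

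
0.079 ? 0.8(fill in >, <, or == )<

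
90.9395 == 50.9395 False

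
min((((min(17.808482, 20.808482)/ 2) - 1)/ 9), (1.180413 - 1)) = 0.180413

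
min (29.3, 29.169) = 29.169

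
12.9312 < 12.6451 False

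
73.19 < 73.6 True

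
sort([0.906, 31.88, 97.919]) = [0.906, 31.88, 97.919]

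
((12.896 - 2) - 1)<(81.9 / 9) False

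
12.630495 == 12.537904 False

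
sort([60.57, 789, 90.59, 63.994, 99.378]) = [60.57, 63.994, 90.59, 99.378, 789]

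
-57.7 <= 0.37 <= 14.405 True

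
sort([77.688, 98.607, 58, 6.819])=[6.819, 58, 77.688, 98.607]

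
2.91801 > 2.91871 False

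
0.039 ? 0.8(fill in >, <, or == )<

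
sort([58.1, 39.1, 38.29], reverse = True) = [58.1, 39.1, 38.29]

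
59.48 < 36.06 False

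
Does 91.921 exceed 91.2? Yes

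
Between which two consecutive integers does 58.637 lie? 58 and 59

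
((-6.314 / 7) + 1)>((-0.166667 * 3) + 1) False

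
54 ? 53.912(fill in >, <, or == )>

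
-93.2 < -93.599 False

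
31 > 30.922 True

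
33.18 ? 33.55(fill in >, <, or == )<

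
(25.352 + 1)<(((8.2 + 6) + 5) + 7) False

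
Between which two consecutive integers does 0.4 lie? 0 and 1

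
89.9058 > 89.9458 False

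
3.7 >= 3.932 False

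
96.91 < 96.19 False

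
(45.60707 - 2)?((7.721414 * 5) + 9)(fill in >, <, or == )<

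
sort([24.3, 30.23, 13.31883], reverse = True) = [30.23, 24.3, 13.31883]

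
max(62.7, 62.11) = 62.7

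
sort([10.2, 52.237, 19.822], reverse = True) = [52.237, 19.822, 10.2]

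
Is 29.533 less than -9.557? No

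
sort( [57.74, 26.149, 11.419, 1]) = [1, 11.419, 26.149, 57.74]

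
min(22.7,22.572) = 22.572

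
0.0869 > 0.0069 True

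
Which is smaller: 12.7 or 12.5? 12.5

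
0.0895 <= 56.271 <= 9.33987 False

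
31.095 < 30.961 False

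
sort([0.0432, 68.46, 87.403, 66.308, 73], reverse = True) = [87.403, 73, 68.46, 66.308, 0.0432]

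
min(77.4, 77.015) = 77.015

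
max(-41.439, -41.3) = -41.3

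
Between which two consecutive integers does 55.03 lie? 55 and 56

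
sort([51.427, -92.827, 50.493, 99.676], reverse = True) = [99.676, 51.427, 50.493, -92.827]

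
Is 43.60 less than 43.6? No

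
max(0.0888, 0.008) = 0.0888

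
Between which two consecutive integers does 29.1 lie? 29 and 30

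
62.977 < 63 True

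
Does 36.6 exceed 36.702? No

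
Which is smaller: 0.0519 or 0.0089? 0.0089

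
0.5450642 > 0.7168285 False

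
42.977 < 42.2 False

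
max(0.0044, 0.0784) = 0.0784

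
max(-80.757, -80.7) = -80.7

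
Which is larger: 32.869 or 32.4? 32.869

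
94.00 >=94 True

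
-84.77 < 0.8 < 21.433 True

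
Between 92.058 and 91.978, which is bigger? 92.058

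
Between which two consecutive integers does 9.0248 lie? 9 and 10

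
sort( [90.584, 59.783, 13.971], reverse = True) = [90.584, 59.783, 13.971]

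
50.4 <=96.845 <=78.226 False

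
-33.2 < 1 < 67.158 True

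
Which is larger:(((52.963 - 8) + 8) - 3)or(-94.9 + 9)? (((52.963 - 8) + 8) - 3)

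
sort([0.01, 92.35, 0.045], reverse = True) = [92.35, 0.045, 0.01]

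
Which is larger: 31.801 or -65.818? 31.801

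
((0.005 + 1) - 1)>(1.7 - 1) False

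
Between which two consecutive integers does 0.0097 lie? 0 and 1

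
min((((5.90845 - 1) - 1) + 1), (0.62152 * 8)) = 4.90845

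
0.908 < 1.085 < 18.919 True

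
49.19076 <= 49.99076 True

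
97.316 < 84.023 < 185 False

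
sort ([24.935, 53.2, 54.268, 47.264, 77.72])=[24.935, 47.264, 53.2, 54.268, 77.72]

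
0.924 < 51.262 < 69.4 True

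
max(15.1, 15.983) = 15.983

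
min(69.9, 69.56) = 69.56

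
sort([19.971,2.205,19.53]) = [2.205,19.53,19.971]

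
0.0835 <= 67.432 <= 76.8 True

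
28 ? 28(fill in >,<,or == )==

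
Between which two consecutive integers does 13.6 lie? 13 and 14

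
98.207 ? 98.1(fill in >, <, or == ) >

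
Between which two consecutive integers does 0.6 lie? 0 and 1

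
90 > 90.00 False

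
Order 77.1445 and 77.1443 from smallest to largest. 77.1443, 77.1445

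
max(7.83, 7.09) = 7.83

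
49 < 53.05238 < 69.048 True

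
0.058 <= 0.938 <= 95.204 True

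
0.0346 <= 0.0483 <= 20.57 True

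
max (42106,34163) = 42106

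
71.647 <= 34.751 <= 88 False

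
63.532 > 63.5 True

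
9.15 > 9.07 True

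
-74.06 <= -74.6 False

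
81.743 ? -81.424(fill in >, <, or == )>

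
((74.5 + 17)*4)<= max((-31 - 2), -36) False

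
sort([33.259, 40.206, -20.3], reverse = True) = [40.206, 33.259, -20.3]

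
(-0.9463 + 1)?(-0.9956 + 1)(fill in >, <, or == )>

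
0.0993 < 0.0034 False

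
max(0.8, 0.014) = 0.8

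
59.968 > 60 False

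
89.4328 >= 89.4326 True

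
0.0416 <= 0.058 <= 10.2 True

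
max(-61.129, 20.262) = 20.262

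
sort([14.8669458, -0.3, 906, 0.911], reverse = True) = [906, 14.8669458, 0.911, -0.3]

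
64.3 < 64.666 True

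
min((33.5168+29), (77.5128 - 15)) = 62.5128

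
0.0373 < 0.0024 False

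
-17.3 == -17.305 False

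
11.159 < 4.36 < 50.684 False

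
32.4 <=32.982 True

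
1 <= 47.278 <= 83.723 True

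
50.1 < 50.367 True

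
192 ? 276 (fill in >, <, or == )<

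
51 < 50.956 False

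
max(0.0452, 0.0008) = 0.0452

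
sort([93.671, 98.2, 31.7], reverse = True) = [98.2, 93.671, 31.7]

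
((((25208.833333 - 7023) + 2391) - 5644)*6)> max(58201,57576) True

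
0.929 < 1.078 True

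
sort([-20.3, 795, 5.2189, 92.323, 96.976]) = [-20.3, 5.2189, 92.323, 96.976, 795]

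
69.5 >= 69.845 False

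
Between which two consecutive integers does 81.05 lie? 81 and 82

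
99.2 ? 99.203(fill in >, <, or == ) <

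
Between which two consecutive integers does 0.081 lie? 0 and 1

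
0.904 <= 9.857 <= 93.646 True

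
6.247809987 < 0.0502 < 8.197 False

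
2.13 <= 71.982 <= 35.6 False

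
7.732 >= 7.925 False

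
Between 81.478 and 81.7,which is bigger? 81.7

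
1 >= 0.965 True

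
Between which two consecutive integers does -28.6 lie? -29 and -28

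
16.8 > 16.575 True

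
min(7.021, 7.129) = 7.021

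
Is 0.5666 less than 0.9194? Yes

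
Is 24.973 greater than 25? No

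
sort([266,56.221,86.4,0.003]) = [0.003,56.221,86.4,266]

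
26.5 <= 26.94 True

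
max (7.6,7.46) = 7.6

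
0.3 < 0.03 False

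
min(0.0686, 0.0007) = 0.0007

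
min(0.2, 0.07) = 0.07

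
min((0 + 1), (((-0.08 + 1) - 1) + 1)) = 0.92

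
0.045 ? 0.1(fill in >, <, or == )<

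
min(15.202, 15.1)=15.1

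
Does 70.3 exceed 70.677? No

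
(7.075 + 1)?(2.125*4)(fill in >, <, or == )<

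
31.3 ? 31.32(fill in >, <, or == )<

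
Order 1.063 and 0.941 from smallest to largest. 0.941,1.063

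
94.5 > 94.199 True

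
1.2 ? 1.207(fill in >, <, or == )<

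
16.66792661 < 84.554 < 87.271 True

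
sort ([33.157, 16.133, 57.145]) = [16.133, 33.157, 57.145]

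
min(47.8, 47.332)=47.332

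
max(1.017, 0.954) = 1.017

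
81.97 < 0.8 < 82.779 False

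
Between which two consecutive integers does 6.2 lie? 6 and 7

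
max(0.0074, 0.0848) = 0.0848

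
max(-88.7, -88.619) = -88.619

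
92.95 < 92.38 False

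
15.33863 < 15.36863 True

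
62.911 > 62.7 True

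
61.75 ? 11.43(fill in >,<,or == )>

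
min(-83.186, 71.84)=-83.186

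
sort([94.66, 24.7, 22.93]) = [22.93, 24.7, 94.66]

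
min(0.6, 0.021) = 0.021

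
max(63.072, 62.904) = 63.072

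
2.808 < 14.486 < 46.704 True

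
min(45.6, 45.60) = 45.6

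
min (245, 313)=245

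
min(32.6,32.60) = 32.6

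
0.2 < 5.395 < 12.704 True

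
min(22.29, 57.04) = 22.29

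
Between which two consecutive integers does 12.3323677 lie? 12 and 13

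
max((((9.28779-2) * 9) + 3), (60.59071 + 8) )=68.59071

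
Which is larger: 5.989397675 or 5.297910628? 5.989397675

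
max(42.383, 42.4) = 42.4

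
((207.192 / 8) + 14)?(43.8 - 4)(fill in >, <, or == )>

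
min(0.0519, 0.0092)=0.0092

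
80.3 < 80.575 True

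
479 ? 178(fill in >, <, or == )>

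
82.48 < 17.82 False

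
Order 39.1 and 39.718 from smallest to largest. 39.1, 39.718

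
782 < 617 False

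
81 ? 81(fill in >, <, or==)==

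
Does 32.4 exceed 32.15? Yes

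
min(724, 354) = 354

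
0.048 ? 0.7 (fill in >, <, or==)<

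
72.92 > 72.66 True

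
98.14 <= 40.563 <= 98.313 False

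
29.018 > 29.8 False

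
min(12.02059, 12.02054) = 12.02054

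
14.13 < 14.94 True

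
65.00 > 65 False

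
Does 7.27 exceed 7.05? Yes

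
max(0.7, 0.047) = 0.7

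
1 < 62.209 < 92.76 True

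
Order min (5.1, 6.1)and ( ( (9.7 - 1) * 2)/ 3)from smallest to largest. min (5.1, 6.1), ( ( (9.7 - 1) * 2)/ 3)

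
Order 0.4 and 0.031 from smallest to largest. 0.031, 0.4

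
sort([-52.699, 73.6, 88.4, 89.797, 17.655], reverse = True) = [89.797, 88.4, 73.6, 17.655, -52.699]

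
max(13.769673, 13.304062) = 13.769673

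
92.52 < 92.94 True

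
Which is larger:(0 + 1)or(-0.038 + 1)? (0 + 1)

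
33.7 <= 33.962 True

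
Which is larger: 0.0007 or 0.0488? 0.0488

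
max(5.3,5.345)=5.345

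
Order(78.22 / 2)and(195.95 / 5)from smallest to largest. (78.22 / 2), (195.95 / 5)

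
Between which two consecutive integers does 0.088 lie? 0 and 1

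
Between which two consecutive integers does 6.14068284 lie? 6 and 7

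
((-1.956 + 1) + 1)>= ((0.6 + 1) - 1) False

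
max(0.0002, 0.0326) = 0.0326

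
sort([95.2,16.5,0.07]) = [0.07,16.5,95.2]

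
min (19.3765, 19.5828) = 19.3765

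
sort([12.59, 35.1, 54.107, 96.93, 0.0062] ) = [0.0062, 12.59, 35.1, 54.107, 96.93]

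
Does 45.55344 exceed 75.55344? No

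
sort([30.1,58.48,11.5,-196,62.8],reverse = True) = [62.8,58.48,30.1,11.5,-196]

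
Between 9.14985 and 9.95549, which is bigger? 9.95549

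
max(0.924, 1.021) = 1.021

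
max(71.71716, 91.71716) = 91.71716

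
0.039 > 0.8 False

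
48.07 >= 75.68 False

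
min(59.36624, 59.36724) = 59.36624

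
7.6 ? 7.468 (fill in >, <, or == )>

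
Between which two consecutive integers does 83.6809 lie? 83 and 84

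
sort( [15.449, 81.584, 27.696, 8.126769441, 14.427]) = [8.126769441, 14.427, 15.449, 27.696, 81.584]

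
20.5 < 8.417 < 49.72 False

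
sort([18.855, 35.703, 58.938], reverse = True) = [58.938, 35.703, 18.855]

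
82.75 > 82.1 True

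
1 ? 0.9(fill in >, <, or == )>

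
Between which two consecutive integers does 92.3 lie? 92 and 93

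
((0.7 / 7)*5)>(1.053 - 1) True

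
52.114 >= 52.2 False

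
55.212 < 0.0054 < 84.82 False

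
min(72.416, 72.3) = 72.3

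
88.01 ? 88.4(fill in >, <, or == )<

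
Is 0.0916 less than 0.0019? No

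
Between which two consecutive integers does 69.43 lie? 69 and 70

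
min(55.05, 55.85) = 55.05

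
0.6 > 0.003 True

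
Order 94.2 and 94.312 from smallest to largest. 94.2, 94.312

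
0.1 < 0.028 False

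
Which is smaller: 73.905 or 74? 73.905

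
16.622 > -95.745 True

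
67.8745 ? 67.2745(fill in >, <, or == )>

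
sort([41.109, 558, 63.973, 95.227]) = [41.109, 63.973, 95.227, 558]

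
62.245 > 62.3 False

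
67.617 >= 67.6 True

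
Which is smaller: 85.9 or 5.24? 5.24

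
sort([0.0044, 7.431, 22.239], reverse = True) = [22.239, 7.431, 0.0044]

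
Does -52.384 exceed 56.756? No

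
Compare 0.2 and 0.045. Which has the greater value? 0.2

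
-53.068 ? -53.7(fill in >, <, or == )>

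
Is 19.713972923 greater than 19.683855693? Yes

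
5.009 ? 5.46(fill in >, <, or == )<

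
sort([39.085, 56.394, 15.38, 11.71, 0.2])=[0.2, 11.71, 15.38, 39.085, 56.394]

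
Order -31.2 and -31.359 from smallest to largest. -31.359,-31.2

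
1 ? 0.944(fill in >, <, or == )>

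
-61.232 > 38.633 False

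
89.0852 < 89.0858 True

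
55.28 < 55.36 True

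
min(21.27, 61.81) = 21.27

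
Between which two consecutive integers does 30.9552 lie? 30 and 31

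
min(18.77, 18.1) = 18.1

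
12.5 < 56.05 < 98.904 True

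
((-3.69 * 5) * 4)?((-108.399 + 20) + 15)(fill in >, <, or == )<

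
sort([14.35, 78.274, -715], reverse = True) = [78.274, 14.35, -715]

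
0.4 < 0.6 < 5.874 True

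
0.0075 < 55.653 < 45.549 False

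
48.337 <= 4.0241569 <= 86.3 False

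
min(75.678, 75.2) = 75.2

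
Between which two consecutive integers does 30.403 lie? 30 and 31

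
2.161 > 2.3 False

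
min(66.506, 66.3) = 66.3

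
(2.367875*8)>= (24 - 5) False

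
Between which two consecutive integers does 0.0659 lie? 0 and 1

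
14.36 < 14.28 False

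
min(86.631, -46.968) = -46.968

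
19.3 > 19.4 False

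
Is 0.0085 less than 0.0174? Yes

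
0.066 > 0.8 False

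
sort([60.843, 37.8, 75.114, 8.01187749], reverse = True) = [75.114, 60.843, 37.8, 8.01187749]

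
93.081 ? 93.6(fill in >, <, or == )<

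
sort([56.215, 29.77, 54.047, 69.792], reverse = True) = [69.792, 56.215, 54.047, 29.77]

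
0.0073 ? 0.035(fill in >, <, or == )<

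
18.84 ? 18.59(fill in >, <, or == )>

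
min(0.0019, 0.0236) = 0.0019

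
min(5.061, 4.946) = 4.946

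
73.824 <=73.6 False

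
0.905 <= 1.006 True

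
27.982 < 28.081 True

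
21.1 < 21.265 True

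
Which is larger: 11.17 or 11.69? 11.69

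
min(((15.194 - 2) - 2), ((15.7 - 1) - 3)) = 11.194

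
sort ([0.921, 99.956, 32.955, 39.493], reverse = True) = [99.956, 39.493, 32.955, 0.921]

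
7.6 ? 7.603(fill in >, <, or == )<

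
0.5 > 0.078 True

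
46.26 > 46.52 False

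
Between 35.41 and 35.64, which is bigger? 35.64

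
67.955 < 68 True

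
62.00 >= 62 True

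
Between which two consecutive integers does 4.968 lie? 4 and 5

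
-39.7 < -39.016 True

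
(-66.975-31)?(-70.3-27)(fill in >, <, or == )<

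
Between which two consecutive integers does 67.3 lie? 67 and 68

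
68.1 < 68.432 True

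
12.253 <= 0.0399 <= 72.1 False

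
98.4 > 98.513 False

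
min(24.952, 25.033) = 24.952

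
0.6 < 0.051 False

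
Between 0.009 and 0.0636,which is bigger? 0.0636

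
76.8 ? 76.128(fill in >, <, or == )>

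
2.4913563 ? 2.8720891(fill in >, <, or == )<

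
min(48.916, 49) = 48.916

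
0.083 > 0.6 False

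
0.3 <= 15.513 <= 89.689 True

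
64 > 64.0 False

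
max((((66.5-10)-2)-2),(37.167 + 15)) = 52.5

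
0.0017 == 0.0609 False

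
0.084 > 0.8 False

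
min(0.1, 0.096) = 0.096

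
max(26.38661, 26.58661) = 26.58661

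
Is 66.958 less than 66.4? No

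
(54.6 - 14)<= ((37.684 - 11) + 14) True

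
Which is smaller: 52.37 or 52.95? 52.37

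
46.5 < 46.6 True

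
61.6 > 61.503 True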